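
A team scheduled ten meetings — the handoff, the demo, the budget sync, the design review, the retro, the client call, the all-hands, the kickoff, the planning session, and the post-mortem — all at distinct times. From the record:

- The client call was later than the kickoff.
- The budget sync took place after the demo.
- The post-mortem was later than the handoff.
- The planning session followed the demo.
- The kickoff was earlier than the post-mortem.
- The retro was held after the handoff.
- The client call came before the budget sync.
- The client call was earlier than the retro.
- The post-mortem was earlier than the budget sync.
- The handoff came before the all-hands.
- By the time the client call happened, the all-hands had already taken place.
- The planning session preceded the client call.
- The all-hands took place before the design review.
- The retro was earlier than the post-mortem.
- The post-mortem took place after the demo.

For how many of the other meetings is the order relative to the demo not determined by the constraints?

4

Forced after the demo: the budget sync, the client call, the planning session, the post-mortem, and the retro.
That leaves the all-hands, the design review, the handoff, and the kickoff with no forced order relative to the demo — 4.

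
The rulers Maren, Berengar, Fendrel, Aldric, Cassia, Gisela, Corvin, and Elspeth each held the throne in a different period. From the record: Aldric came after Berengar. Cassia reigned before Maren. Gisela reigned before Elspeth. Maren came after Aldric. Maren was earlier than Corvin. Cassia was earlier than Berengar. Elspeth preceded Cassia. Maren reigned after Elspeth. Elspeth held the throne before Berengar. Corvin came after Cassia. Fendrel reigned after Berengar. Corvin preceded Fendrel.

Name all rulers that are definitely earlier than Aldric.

Directly stated before Aldric: Berengar.
Cassia reaches Aldric via Cassia → Berengar → Aldric.
Elspeth reaches Aldric via Elspeth → Berengar → Aldric.
Gisela reaches Aldric via Gisela → Elspeth → Berengar → Aldric.
No chain forces Maren (or any of the others) ahead of Aldric.

Berengar, Cassia, Elspeth, Gisela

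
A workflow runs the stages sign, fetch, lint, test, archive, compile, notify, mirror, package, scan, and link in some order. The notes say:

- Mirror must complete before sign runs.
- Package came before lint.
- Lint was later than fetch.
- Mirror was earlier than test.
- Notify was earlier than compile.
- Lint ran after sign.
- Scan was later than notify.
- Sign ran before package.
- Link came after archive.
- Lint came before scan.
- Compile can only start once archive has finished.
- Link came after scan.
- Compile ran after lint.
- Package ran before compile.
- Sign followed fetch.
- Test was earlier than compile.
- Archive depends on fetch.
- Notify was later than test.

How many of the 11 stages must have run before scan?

Directly stated before scan: lint and notify.
Fetch reaches scan via fetch → lint → scan.
Mirror reaches scan via mirror → sign → lint → scan.
Package reaches scan via package → lint → scan.
Likewise sign and test each reach scan by chaining the stated constraints.
That's fetch, lint, mirror, notify, package, sign, and test — 7 in all.

7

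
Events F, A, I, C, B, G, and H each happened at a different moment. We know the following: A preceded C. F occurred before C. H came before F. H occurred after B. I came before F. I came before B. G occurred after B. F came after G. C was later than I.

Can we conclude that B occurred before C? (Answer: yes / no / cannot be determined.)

Chain the constraints: B → H → F → C. Each link is directly stated, so B comes before C.

yes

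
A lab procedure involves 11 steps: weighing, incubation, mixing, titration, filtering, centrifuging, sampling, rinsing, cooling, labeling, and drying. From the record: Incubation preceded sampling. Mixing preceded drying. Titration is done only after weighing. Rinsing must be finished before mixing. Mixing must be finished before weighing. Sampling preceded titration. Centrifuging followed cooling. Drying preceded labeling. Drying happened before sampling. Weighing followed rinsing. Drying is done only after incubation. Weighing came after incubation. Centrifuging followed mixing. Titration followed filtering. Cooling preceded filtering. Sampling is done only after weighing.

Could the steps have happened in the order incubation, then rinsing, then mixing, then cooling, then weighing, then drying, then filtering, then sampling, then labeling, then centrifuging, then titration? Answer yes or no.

Check each stated constraint against the proposed order — e.g. incubation is ahead of sampling; mixing is ahead of centrifuging. Every pair is in the required order; nothing is violated.

yes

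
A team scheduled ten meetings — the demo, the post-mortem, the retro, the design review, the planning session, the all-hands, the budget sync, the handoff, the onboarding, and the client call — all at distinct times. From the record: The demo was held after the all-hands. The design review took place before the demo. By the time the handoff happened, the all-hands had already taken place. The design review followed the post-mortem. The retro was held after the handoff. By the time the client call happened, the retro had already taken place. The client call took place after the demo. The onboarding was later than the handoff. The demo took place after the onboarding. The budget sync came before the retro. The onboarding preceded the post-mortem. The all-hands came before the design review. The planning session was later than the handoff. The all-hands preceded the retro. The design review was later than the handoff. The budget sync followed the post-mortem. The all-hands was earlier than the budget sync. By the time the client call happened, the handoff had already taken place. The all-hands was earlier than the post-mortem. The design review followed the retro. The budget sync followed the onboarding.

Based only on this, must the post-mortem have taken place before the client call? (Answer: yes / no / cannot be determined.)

yes

Chain the constraints: the post-mortem → the budget sync → the retro → the client call. Each link is directly stated, so the post-mortem comes before the client call.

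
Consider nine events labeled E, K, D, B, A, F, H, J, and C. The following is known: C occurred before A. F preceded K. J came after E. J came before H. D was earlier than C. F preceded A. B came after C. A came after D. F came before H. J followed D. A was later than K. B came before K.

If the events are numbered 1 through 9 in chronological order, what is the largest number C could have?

C must come before A, B, and K — 3 events forced after it.
Everything else can be placed before C in some valid order, so C can sit as late as position 9 − 3 = 6.

6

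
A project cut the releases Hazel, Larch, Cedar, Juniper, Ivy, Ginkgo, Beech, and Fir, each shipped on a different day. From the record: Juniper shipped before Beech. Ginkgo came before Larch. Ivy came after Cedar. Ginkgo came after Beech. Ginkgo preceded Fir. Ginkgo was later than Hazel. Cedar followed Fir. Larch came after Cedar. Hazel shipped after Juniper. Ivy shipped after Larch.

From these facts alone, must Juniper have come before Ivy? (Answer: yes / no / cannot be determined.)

Chain the constraints: Juniper → Beech → Ginkgo → Larch → Ivy. Each link is directly stated, so Juniper comes before Ivy.

yes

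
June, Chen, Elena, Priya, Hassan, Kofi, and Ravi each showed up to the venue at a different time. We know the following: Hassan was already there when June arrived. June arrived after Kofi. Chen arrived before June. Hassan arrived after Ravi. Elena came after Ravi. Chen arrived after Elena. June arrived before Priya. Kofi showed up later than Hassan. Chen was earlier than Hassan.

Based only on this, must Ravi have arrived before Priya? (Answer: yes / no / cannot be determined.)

yes

Chain the constraints: Ravi → Hassan → June → Priya. Each link is directly stated, so Ravi comes before Priya.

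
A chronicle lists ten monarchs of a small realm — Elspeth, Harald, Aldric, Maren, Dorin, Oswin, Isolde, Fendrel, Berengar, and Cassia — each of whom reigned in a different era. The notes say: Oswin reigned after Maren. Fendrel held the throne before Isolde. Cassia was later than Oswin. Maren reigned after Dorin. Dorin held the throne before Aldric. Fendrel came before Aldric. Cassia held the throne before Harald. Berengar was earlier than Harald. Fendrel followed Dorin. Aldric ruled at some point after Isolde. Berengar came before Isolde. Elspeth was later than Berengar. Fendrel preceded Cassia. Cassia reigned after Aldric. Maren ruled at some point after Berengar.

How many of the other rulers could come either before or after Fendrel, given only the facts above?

4

Forced before Fendrel: Dorin; forced after Fendrel: Aldric, Cassia, Harald, and Isolde.
That leaves Berengar, Elspeth, Maren, and Oswin with no forced order relative to Fendrel — 4.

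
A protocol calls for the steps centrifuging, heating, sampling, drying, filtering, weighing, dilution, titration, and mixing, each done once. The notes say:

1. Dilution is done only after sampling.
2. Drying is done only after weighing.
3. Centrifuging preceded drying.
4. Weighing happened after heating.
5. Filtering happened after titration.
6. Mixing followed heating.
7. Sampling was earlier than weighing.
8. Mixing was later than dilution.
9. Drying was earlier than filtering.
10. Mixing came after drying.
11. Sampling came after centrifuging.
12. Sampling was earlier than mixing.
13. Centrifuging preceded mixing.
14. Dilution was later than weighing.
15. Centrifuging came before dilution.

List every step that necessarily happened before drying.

centrifuging, heating, sampling, weighing

Directly stated before drying: centrifuging and weighing.
Heating reaches drying via heating → weighing → drying.
Sampling reaches drying via sampling → weighing → drying.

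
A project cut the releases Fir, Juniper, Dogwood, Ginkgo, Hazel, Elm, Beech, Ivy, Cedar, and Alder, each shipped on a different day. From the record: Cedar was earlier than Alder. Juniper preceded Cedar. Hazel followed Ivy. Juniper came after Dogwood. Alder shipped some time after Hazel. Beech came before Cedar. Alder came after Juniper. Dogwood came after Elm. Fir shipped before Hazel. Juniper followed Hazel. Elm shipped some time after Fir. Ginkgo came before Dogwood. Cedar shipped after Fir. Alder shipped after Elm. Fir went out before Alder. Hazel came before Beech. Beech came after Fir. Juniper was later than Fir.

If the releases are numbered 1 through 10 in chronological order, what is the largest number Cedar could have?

9

Cedar must come before Alder — 1 release forced after it.
Everything else can be placed before Cedar in some valid order, so Cedar can sit as late as position 10 − 1 = 9.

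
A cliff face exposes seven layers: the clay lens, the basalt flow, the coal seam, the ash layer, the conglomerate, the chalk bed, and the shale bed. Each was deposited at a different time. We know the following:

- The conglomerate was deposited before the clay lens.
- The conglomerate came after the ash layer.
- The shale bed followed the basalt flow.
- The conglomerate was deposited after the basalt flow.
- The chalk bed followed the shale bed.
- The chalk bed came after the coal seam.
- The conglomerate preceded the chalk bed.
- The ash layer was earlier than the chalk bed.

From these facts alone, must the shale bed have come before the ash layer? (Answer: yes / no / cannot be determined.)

cannot be determined

No chain of stated constraints runs from the shale bed to the ash layer, and none runs from the ash layer to the shale bed either.
So the relative order of the shale bed and the ash layer is not fixed by the given facts.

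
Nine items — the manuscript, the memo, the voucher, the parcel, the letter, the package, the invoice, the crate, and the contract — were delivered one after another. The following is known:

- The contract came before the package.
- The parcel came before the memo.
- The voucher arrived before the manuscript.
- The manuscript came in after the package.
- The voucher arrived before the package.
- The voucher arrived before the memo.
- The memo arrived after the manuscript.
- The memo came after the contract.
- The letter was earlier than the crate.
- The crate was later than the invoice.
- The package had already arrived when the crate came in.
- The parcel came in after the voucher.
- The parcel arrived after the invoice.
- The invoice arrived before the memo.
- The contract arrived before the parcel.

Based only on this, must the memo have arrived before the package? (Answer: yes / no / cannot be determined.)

Tracing the constraints gives the package → the manuscript → the memo, so the package must come before the memo.
That means the memo cannot be before the package.

no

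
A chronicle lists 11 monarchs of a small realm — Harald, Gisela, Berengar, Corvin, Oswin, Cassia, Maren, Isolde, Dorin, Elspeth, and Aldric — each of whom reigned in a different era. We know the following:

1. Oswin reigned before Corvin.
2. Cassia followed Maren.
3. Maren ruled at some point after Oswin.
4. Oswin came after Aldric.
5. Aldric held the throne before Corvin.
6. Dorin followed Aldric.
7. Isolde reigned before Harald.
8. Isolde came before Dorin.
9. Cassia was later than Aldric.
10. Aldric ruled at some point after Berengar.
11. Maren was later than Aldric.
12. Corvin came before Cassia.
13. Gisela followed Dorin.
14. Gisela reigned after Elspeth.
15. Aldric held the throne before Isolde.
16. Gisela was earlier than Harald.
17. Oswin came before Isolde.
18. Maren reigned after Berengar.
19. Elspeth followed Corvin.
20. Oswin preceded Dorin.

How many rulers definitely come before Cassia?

5

Directly stated before Cassia: Aldric, Corvin, and Maren.
Berengar reaches Cassia via Berengar → Maren → Cassia.
Oswin reaches Cassia via Oswin → Maren → Cassia.
That's Aldric, Berengar, Corvin, Maren, and Oswin — 5 in all.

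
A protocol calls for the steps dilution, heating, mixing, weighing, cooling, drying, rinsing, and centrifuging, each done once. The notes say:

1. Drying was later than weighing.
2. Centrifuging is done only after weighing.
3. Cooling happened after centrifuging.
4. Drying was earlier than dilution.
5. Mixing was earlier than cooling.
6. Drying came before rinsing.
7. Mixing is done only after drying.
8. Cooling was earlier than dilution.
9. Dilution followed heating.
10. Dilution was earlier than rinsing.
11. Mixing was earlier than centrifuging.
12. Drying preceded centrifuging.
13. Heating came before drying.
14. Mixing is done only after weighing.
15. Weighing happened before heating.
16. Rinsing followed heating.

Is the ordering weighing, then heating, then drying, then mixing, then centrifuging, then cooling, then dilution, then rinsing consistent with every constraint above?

yes

Check each stated constraint against the proposed order — e.g. heating is ahead of dilution; heating is ahead of rinsing. Every pair is in the required order; nothing is violated.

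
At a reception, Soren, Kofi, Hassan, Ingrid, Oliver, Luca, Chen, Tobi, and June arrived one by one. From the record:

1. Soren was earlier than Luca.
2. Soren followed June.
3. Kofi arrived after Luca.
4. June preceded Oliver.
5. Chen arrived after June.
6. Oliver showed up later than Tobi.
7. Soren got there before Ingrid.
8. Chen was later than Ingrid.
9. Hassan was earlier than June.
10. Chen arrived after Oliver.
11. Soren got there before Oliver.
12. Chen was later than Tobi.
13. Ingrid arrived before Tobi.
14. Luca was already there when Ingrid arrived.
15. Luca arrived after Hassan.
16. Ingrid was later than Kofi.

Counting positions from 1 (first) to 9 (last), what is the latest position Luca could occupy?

Luca must come before Chen, Ingrid, Kofi, Oliver, and Tobi — 5 guests forced after them.
Everything else can be placed before Luca in some valid order, so Luca can sit as late as position 9 − 5 = 4.

4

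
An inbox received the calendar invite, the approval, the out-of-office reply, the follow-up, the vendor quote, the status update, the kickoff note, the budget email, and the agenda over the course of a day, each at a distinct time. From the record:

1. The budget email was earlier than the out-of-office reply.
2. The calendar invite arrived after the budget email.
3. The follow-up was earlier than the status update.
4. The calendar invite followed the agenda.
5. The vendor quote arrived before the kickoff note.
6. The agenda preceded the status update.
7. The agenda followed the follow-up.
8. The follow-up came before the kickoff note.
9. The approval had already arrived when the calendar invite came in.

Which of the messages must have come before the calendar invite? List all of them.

Directly stated before the calendar invite: the agenda, the approval, and the budget email.
The follow-up reaches the calendar invite via the follow-up → the agenda → the calendar invite.
No chain forces the kickoff note (or any of the others) ahead of the calendar invite.

the agenda, the approval, the budget email, the follow-up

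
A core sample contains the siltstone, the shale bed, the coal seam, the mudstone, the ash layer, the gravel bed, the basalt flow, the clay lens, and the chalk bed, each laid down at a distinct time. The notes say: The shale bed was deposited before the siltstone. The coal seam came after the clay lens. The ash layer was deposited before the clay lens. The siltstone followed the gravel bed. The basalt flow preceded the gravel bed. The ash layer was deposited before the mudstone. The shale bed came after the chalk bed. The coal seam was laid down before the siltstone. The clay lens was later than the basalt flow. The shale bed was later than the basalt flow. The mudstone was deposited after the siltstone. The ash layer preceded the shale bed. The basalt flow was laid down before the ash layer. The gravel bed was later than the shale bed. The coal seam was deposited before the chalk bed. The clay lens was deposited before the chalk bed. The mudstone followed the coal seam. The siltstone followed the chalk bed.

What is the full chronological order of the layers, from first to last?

the basalt flow, the ash layer, the clay lens, the coal seam, the chalk bed, the shale bed, the gravel bed, the siltstone, the mudstone

The constraints fix every adjacent pair, so only one ordering works:
the basalt flow → the ash layer → the clay lens → the coal seam → the chalk bed → the shale bed → the gravel bed → the siltstone → the mudstone.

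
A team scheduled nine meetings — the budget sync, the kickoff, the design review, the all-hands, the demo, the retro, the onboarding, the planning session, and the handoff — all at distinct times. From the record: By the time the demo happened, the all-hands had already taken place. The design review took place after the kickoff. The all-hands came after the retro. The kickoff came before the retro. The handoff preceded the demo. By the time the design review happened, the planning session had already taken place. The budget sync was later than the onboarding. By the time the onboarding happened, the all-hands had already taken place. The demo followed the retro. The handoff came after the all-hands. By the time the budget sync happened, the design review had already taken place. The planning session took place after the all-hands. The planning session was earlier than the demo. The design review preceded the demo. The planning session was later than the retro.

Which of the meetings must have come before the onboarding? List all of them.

the all-hands, the kickoff, the retro

Directly stated before the onboarding: the all-hands.
The kickoff reaches the onboarding via the kickoff → the retro → the all-hands → the onboarding.
The retro reaches the onboarding via the retro → the all-hands → the onboarding.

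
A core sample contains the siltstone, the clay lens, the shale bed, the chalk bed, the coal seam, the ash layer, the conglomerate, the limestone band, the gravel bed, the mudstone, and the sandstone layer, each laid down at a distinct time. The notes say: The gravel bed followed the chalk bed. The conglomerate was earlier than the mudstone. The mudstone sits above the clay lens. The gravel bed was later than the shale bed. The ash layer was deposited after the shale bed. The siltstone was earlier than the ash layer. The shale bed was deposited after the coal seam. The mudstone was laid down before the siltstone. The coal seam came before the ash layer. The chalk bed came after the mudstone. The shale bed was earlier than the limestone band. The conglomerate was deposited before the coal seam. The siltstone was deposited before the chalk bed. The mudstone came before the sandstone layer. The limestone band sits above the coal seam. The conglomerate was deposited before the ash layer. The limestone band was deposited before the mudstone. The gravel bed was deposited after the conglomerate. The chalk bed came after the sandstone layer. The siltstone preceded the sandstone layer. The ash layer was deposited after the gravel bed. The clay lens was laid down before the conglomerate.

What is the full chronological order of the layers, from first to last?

The constraints fix every adjacent pair, so only one ordering works:
the clay lens → the conglomerate → the coal seam → the shale bed → the limestone band → the mudstone → the siltstone → the sandstone layer → the chalk bed → the gravel bed → the ash layer.

the clay lens, the conglomerate, the coal seam, the shale bed, the limestone band, the mudstone, the siltstone, the sandstone layer, the chalk bed, the gravel bed, the ash layer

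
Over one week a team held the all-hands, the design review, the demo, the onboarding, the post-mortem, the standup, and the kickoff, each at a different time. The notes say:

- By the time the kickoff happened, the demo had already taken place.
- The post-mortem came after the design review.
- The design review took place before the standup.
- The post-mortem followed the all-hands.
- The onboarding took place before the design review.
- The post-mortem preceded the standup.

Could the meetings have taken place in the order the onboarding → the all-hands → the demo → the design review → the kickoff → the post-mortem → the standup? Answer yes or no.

yes

Check each stated constraint against the proposed order — e.g. the design review is ahead of the standup; the all-hands is ahead of the post-mortem. Every pair is in the required order; nothing is violated.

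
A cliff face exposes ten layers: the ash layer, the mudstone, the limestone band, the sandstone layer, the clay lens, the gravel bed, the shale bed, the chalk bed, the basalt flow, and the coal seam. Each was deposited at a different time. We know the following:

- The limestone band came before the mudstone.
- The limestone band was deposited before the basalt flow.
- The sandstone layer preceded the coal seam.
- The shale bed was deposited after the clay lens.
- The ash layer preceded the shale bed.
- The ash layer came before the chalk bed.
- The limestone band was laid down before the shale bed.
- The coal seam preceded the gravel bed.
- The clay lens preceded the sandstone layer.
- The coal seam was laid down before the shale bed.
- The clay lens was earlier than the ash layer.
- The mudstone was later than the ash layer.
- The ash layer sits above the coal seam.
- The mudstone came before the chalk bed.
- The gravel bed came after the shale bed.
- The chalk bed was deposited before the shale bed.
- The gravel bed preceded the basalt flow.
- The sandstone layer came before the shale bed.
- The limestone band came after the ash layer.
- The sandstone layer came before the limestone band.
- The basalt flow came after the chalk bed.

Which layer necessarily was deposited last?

the basalt flow

Every other layer has a chain of constraints placing it before the basalt flow, so the basalt flow is last.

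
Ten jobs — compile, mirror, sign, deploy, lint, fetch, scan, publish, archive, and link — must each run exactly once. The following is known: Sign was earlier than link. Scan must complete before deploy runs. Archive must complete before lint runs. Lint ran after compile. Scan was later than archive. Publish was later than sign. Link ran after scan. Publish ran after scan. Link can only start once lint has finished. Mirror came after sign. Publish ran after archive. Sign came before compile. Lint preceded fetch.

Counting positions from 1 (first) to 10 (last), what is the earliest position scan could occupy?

2

Archive must come before scan — 1 forced predecessor.
Nothing else is forced ahead of scan, so its earliest slot is position 1 + 1 = 2.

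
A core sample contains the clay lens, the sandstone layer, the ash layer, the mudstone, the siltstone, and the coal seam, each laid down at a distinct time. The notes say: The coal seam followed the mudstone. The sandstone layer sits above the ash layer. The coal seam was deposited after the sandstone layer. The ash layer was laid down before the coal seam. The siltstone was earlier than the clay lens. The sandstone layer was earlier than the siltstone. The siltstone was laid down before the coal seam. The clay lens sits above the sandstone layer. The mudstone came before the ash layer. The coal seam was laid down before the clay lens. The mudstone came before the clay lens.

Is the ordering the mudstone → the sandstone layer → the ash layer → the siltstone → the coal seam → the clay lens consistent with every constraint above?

The constraints require the ash layer before the sandstone layer, but in the proposed sequence the sandstone layer appears ahead of the ash layer. That one violation is enough.

no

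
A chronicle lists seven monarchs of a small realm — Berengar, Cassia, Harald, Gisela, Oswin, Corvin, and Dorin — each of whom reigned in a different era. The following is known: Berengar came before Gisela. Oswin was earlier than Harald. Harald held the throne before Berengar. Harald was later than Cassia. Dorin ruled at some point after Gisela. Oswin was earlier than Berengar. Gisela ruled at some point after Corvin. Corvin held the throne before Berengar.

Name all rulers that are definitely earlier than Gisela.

Berengar, Cassia, Corvin, Harald, Oswin

Directly stated before Gisela: Berengar and Corvin.
Cassia reaches Gisela via Cassia → Harald → Berengar → Gisela.
Harald reaches Gisela via Harald → Berengar → Gisela.
Oswin reaches Gisela via Oswin → Berengar → Gisela.
No chain forces Dorin ahead of Gisela.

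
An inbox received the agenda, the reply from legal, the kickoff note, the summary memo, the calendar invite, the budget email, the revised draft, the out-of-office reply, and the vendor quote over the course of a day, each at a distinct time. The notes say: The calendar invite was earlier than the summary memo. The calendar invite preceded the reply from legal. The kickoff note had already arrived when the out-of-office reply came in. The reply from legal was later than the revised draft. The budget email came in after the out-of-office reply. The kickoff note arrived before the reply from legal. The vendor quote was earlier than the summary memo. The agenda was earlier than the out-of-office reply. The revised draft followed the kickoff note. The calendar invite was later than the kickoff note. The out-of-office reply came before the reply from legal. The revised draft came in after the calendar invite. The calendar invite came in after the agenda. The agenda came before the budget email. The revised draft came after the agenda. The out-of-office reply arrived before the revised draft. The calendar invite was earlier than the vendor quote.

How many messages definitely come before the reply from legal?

Directly stated before the reply from legal: the calendar invite, the kickoff note, the out-of-office reply, and the revised draft.
The agenda reaches the reply from legal via the agenda → the revised draft → the reply from legal.
No chain forces the summary memo (or any of the others) ahead of the reply from legal.
That's the agenda, the calendar invite, the kickoff note, the out-of-office reply, and the revised draft — 5 in all.

5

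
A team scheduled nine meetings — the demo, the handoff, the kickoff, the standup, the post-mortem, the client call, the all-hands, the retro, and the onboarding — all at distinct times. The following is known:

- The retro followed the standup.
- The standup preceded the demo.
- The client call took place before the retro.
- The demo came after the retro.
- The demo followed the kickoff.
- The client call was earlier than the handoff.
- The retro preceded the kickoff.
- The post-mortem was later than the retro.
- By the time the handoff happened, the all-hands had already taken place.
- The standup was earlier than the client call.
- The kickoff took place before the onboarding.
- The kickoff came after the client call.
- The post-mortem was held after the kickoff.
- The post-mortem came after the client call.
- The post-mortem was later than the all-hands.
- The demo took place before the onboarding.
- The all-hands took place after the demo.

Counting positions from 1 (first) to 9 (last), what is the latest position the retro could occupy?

3

The retro must come before the all-hands, the demo, the handoff, the kickoff, the onboarding, and the post-mortem — 6 meetings forced after it.
Everything else can be placed before the retro in some valid order, so the retro can sit as late as position 9 − 6 = 3.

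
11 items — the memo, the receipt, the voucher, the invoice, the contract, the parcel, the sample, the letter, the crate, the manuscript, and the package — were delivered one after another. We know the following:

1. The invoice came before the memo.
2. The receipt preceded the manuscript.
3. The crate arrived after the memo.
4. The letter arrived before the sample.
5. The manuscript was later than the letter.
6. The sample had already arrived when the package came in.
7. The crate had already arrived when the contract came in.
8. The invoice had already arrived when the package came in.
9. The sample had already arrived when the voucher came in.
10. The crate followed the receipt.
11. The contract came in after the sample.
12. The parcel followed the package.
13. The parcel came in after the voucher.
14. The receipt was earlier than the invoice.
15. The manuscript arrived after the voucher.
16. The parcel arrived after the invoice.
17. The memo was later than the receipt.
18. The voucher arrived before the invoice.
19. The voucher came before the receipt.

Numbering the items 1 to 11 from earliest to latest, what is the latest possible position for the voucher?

The voucher must come before the contract, the crate, the invoice, the manuscript, the memo, the package, the parcel, and the receipt — 8 items forced after it.
Everything else can be placed before the voucher in some valid order, so the voucher can sit as late as position 11 − 8 = 3.

3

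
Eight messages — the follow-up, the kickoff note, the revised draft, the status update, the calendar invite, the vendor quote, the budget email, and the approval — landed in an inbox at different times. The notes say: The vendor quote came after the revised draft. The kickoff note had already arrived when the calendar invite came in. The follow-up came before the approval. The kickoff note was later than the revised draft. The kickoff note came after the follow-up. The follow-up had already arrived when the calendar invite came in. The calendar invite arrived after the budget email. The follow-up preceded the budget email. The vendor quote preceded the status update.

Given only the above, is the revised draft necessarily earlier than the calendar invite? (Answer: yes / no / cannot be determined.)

yes

Chain the constraints: the revised draft → the kickoff note → the calendar invite. Each link is directly stated, so the revised draft comes before the calendar invite.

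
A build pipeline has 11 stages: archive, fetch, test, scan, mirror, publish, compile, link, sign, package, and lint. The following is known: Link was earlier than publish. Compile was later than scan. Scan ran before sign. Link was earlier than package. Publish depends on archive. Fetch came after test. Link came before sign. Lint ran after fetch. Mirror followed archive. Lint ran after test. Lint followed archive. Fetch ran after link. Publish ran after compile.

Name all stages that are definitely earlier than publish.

archive, compile, link, scan

Directly stated before publish: archive, compile, and link.
Scan reaches publish via scan → compile → publish.
No chain forces fetch (or any of the others) ahead of publish.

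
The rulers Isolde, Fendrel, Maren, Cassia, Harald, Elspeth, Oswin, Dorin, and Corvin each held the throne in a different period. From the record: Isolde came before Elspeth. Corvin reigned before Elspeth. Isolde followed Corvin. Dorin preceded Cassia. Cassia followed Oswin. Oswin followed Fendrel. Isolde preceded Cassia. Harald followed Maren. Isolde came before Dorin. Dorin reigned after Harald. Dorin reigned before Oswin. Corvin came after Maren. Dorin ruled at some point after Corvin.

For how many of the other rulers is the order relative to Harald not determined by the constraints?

Forced before Harald: Maren; forced after Harald: Cassia, Dorin, and Oswin.
That leaves Corvin, Elspeth, Fendrel, and Isolde with no forced order relative to Harald — 4.

4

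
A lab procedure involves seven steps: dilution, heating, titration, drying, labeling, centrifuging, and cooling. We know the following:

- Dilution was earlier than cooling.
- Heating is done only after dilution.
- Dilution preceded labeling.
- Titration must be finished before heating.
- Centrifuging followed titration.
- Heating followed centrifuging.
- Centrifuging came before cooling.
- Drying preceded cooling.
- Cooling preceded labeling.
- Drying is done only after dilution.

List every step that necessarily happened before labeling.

centrifuging, cooling, dilution, drying, titration

Directly stated before labeling: cooling and dilution.
Centrifuging reaches labeling via centrifuging → cooling → labeling.
Drying reaches labeling via drying → cooling → labeling.
Titration reaches labeling via titration → centrifuging → cooling → labeling.
No chain forces heating ahead of labeling.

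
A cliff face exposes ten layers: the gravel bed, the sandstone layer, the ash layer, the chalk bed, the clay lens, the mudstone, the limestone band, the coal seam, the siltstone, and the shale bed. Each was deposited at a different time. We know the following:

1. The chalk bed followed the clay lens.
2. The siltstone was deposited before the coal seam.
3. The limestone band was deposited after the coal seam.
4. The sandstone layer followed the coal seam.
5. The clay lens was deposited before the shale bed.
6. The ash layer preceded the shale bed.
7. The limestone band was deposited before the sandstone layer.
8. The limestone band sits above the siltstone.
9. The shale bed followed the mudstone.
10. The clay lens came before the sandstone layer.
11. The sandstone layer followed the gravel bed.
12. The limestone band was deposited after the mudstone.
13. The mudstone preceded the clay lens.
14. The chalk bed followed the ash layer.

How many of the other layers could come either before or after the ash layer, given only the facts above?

7

Forced after the ash layer: the chalk bed and the shale bed.
That leaves the clay lens, the coal seam, the gravel bed, the limestone band, the mudstone, the sandstone layer, and the siltstone with no forced order relative to the ash layer — 7.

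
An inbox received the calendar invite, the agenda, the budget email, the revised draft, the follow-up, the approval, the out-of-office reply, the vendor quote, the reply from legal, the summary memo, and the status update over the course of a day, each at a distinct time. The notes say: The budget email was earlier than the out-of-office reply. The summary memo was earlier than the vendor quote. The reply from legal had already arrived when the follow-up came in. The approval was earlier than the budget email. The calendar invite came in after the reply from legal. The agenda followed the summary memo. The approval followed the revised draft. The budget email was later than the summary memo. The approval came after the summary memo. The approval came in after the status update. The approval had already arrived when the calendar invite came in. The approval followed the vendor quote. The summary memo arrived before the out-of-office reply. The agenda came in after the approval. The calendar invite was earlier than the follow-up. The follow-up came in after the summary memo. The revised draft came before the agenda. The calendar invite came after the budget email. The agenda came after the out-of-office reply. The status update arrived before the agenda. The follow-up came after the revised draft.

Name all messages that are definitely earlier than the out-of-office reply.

Directly stated before the out-of-office reply: the budget email and the summary memo.
The approval reaches the out-of-office reply via the approval → the budget email → the out-of-office reply.
The revised draft reaches the out-of-office reply via the revised draft → the approval → the budget email → the out-of-office reply.
The status update reaches the out-of-office reply via the status update → the approval → the budget email → the out-of-office reply.
Likewise the vendor quote reaches the out-of-office reply by chaining the stated constraints.

the approval, the budget email, the revised draft, the status update, the summary memo, the vendor quote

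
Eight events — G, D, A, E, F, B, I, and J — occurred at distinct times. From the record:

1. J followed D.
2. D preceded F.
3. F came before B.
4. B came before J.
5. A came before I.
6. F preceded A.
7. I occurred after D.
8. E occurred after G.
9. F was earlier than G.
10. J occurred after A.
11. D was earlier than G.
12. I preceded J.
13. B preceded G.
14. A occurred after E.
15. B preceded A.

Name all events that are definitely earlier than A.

Directly stated before A: B, E, and F.
D reaches A via D → F → A.
G reaches A via G → E → A.

B, D, E, F, G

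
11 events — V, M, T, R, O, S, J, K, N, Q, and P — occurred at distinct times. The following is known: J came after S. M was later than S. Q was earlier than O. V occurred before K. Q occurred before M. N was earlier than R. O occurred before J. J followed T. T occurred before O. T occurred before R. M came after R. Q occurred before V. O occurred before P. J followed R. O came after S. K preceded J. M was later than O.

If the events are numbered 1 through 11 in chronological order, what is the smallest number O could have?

4

Q, S, and T must all come before O — 3 forced predecessors.
Nothing else is forced ahead of O, so its earliest slot is position 3 + 1 = 4.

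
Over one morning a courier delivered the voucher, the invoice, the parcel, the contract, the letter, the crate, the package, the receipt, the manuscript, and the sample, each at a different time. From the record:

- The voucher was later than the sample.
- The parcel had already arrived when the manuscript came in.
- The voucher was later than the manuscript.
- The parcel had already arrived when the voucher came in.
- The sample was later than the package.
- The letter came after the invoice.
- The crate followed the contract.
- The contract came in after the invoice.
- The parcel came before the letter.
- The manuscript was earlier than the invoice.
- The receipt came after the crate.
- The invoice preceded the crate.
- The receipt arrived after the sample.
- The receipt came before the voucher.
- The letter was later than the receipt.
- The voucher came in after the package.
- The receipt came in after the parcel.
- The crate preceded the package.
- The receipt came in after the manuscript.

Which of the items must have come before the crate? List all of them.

Directly stated before the crate: the contract and the invoice.
The manuscript reaches the crate via the manuscript → the invoice → the crate.
The parcel reaches the crate via the parcel → the manuscript → the invoice → the crate.

the contract, the invoice, the manuscript, the parcel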